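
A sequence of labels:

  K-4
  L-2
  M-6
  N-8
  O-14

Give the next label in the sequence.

P-22

Letter: letters move forward 1 place in the alphabet; K, L, M, N, O → P.
Second component: each term is the sum of the two before it, so 4, 2, 6, 8, 14 → 22.
Putting it together: P-22.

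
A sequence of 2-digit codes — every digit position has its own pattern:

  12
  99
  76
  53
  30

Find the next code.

First digit: 1, 9, 7, 5, 3 → 1 (−2 each step, mod 10).
For the second digit, −3 each step, mod 10: 2, 9, 6, 3, 0 → 7.
So the next code is 17.

17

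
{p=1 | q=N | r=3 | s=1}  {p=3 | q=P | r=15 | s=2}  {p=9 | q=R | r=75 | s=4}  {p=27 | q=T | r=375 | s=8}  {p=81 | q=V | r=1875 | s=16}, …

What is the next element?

P: 1, 3, 9, 27, 81 → 243 (×3 each step).
Q: letters move forward 2 places in the alphabet; N, P, R, T, V → X.
For the r, ×5 each step: 3, 15, 75, 375, 1875 → 9375.
S goes 1, 2, 4, 8, 16 → 32 (×2 each step).
Combining the parts gives {p=243 | q=X | r=9375 | s=32}.

{p=243 | q=X | r=9375 | s=32}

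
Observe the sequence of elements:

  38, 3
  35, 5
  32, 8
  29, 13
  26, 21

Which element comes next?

First value: −3 each step; 38, 35, 32, 29, 26 → 23.
Second value — each term is the sum of the two before it: 3, 5, 8, 13, 21 → 34.
Putting it together: 23, 34.

23, 34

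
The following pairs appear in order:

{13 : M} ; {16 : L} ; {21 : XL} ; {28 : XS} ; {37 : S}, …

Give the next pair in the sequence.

First component: differences are 3, 5, 7, … (increasing by 2 each time), so 13, 16, 21, 28, 37 → 48.
Size goes M, L, XL, XS, S → M (runs through clothing sizes XS→XL).
Putting it together: {48 : M}.

{48 : M}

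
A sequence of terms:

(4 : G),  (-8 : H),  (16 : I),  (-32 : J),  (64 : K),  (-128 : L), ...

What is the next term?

First part: ×(-2) each step, so 4, -8, 16, -32, 64, -128 → 256.
Letter goes G, H, I, J, K, L → M (letters move forward 1 place in the alphabet).
Putting it together: (256 : M).

(256 : M)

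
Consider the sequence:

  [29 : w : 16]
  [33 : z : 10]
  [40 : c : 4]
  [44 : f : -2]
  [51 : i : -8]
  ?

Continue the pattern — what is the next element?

[55 : l : -14]

First entry: alternating steps +4, +7, +4, +7, …, so 29, 33, 40, 44, 51 → 55.
For the letter, letters move forward 3 places in the alphabet, wrapping Z→A: w, z, c, f, i → l.
Third entry: −6 each step, so 16, 10, 4, -2, -8 → -14.
So the next element is [55 : l : -14].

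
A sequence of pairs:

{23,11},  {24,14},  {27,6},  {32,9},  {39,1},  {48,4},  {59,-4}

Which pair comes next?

{72,-1}

First component goes 23, 24, 27, 32, 39, 48, 59 → 72 (differences are 1, 3, 5, … (increasing by 2 each time)).
Second component: alternating steps +3, −8, +3, −8, …, so 11, 14, 6, 9, 1, 4, -4 → -1.
Combining the parts gives {72,-1}.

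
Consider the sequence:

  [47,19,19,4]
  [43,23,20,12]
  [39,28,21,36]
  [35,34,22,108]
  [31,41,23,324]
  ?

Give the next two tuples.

First part: 47, 43, 39, 35, 31 → 27 → 23 (−4 each step).
Second part — differences are 4, 5, 6, … (increasing by 1 each time): 19, 23, 28, 34, 41 → 49 → 58.
Third part: 19, 20, 21, 22, 23 → 24 → 25 (+1 each step).
Fourth part: 4, 12, 36, 108, 324 → 972 → 2916 (×3 each step).
So the next two tuples are [27,49,24,972] and [23,58,25,2916].

[27,49,24,972], [23,58,25,2916]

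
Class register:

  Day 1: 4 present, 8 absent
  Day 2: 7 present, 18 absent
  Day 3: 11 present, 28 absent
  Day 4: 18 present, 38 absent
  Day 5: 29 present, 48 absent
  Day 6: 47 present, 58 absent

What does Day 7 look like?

For the present, each term is the sum of the two before it: 4, 7, 11, 18, 29, 47 → 76.
Absent: +10 each step; 8, 18, 28, 38, 48, 58 → 68.
Putting it together: 76 present, 68 absent.

76 present, 68 absent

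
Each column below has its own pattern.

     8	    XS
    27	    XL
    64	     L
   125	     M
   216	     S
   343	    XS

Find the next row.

512  XL

First component — perfect cubes: 2³, 3³, 4³, …: 8, 27, 64, 125, 216, 343 → 512.
Size: repeats XS → XL → L → M → S; XS, XL, L, M, S, XS → XL.
So the next row is 512  XL.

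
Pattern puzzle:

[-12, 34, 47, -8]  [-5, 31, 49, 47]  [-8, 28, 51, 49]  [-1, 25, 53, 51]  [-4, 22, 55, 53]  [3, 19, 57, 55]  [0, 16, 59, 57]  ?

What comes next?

First component goes -12, -5, -8, -1, -4, 3, 0 → 7 (alternating steps +7, −3, +7, −3, …).
Second component: −3 each step; 34, 31, 28, 25, 22, 19, 16 → 13.
Third component — +2 each step: 47, 49, 51, 53, 55, 57, 59 → 61.
Fourth component: -8, 47, 49, 51, 53, 55, 57 → 59 (always the previous value of the third component).
Combining the parts gives [7, 13, 61, 59].

[7, 13, 61, 59]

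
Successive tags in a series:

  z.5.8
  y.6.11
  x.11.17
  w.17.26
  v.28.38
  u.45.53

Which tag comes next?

t.73.71

Letter: z, y, x, w, v, u → t (letters move back 1 place in the alphabet).
Second component: each term is the sum of the two before it; 5, 6, 11, 17, 28, 45 → 73.
Third component: 8, 11, 17, 26, 38, 53 → 71 (differences are 3, 6, 9, … (increasing by 3 each time)).
Putting it together: t.73.71.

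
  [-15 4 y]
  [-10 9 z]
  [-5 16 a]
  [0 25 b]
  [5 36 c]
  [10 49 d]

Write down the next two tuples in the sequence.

First part goes -15, -10, -5, 0, 5, 10 → 15 → 20 (+5 each step).
Second part — perfect squares: 2², 3², 4², …: 4, 9, 16, 25, 36, 49 → 64 → 81.
Letter goes y, z, a, b, c, d → e → f (letters move forward 1 place in the alphabet, wrapping Z→A).
Putting the parts together: [15 64 e] and then [20 81 f].

[15 64 e], [20 81 f]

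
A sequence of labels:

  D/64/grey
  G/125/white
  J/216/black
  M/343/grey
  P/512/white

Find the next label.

S/729/black

For the letter, letters move forward 3 places in the alphabet: D, G, J, M, P → S.
Second component: perfect cubes: 4³, 5³, 6³, …, so 64, 125, 216, 343, 512 → 729.
Shade — repeats grey → white → black: grey, white, black, grey, white → black.
Putting it together: S/729/black.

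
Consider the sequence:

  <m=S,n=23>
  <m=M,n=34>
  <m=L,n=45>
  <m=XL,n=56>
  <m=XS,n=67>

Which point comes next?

M: runs through clothing sizes XS→XL; S, M, L, XL, XS → S.
N — +11 each step: 23, 34, 45, 56, 67 → 78.
Putting it together: <m=S,n=78>.

<m=S,n=78>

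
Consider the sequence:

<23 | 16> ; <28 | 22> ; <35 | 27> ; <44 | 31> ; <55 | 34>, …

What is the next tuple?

<68 | 36>

First entry: differences are 5, 7, 9, … (increasing by 2 each time), so 23, 28, 35, 44, 55 → 68.
For the second entry, differences are 6, 5, 4, … (decreasing by 1 each time): 16, 22, 27, 31, 34 → 36.
Combining the parts gives <68 | 36>.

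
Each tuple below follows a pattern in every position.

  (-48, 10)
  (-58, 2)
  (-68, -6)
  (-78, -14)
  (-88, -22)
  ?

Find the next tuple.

First entry — −10 each step: -48, -58, -68, -78, -88 → -98.
Second entry — −8 each step: 10, 2, -6, -14, -22 → -30.
Putting it together: (-98, -30).

(-98, -30)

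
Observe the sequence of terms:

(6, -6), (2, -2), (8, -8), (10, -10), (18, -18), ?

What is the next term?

For the first entry, each term is the sum of the two before it: 6, 2, 8, 10, 18 → 28.
For the second entry, always the negative of the first entry: -6, -2, -8, -10, -18 → -28.
Combining the parts gives (28, -28).

(28, -28)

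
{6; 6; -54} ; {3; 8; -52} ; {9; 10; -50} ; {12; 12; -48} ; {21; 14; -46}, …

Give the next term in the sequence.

{33; 16; -44}

First coordinate goes 6, 3, 9, 12, 21 → 33 (each term is the sum of the two before it).
For the second coordinate, +2 each step: 6, 8, 10, 12, 14 → 16.
Third coordinate: +2 each step; -54, -52, -50, -48, -46 → -44.
Combining the parts gives {33; 16; -44}.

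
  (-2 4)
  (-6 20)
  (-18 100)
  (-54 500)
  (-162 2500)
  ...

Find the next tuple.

(-486 12500)

First entry — ×3 each step: -2, -6, -18, -54, -162 → -486.
For the second entry, ×5 each step: 4, 20, 100, 500, 2500 → 12500.
Putting it together: (-486 12500).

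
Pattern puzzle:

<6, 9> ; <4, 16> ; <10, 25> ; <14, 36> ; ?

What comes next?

<24, 49>

For the first entry, each term is the sum of the two before it: 6, 4, 10, 14 → 24.
Second entry: 9, 16, 25, 36 → 49 (perfect squares: 3², 4², 5², …).
So the next element is <24, 49>.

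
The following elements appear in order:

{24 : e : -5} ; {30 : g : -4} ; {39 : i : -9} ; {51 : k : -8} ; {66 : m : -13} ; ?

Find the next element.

First slot — differences are 6, 9, 12, … (increasing by 3 each time): 24, 30, 39, 51, 66 → 84.
Letter goes e, g, i, k, m → o (letters move forward 2 places in the alphabet).
Third slot: -5, -4, -9, -8, -13 → -12 (alternating steps +1, −5, +1, −5, …).
Putting it together: {84 : o : -12}.

{84 : o : -12}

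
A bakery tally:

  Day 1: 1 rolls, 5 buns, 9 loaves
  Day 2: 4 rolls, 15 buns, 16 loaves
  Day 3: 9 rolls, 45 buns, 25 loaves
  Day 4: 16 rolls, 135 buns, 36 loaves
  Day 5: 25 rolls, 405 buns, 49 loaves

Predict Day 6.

For the rolls, perfect squares: 1², 2², 3², …: 1, 4, 9, 16, 25 → 36.
Buns goes 5, 15, 45, 135, 405 → 1215 (×3 each step).
For the loaves, perfect squares: 3², 4², 5², …: 9, 16, 25, 36, 49 → 64.
Putting it together: 36 rolls, 1215 buns, 64 loaves.

36 rolls, 1215 buns, 64 loaves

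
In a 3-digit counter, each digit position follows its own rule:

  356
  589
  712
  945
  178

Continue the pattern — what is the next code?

First digit goes 3, 5, 7, 9, 1 → 3 (+2 each step, mod 10).
Second digit — +3 each step, mod 10: 5, 8, 1, 4, 7 → 0.
Third digit — +3 each step, mod 10: 6, 9, 2, 5, 8 → 1.
So the next code is 301.

301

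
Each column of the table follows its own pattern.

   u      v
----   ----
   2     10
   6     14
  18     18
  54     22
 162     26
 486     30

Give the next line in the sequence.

1458  34

Column u: 2, 6, 18, 54, 162, 486 → 1458 (×3 each step).
For the column v, +4 each step: 10, 14, 18, 22, 26, 30 → 34.
Putting it together: 1458  34.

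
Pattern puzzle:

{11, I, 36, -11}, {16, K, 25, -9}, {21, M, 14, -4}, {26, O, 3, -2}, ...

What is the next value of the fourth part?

3

Fourth part goes -11, -9, -4, -2 → 3 (alternating steps +2, +5, +2, +5, …).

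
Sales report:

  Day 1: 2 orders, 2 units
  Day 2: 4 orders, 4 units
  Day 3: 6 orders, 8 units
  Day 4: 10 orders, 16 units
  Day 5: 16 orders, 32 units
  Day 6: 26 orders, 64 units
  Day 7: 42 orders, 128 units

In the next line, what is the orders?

68

Orders: 2, 4, 6, 10, 16, 26, 42 → 68 (each term is the sum of the two before it).
Units: 2, 4, 8, 16, 32, 64, 128 → 256 (×2 each step).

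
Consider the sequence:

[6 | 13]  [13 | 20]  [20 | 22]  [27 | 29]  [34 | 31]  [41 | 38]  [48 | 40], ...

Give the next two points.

[55 | 47], [62 | 49]

First component goes 6, 13, 20, 27, 34, 41, 48 → 55 → 62 (+7 each step).
Second component: alternating steps +7, +2, +7, +2, …; 13, 20, 22, 29, 31, 38, 40 → 47 → 49.
Putting the parts together: [55 | 47] and then [62 | 49].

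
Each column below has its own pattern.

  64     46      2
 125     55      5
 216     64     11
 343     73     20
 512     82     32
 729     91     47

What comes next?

1000  100  65

First component: 64, 125, 216, 343, 512, 729 → 1000 (perfect cubes: 4³, 5³, 6³, …).
Second component: 46, 55, 64, 73, 82, 91 → 100 (+9 each step).
Third component goes 2, 5, 11, 20, 32, 47 → 65 (differences are 3, 6, 9, … (increasing by 3 each time)).
Combining the parts gives 1000  100  65.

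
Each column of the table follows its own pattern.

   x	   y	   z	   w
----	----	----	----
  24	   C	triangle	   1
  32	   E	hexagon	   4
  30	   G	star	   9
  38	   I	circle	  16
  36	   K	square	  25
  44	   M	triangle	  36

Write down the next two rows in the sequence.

42  O  hexagon  49; 50  Q  star  64

Column x goes 24, 32, 30, 38, 36, 44 → 42 → 50 (alternating steps +8, −2, +8, −2, …).
For the column y, letters move forward 2 places in the alphabet: C, E, G, I, K, M → O → Q.
Column z goes triangle, hexagon, star, circle, square, triangle → hexagon → star (repeats triangle → hexagon → star → circle → square).
For the column w, perfect squares: 1², 2², 3², …: 1, 4, 9, 16, 25, 36 → 49 → 64.
Putting the parts together: 42  O  hexagon  49 and then 50  Q  star  64.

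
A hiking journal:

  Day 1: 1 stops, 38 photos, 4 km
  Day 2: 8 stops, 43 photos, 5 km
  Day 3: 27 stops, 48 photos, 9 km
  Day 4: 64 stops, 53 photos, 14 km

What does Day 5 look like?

125 stops, 58 photos, 23 km

Stops — perfect cubes: 1³, 2³, 3³, …: 1, 8, 27, 64 → 125.
Photos: 38, 43, 48, 53 → 58 (+5 each step).
Km — each term is the sum of the two before it: 4, 5, 9, 14 → 23.
So the next row is 125 stops, 58 photos, 23 km.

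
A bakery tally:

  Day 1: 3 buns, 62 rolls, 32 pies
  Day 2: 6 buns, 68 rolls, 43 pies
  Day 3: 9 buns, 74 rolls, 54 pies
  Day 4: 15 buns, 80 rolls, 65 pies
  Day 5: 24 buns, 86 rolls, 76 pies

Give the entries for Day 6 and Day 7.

For the buns, each term is the sum of the two before it: 3, 6, 9, 15, 24 → 39 → 63.
Rolls — +6 each step: 62, 68, 74, 80, 86 → 92 → 98.
For the pies, +11 each step: 32, 43, 54, 65, 76 → 87 → 98.
So the next two rows are 39 buns, 92 rolls, 87 pies and 63 buns, 98 rolls, 98 pies.

39 buns, 92 rolls, 87 pies; 63 buns, 98 rolls, 98 pies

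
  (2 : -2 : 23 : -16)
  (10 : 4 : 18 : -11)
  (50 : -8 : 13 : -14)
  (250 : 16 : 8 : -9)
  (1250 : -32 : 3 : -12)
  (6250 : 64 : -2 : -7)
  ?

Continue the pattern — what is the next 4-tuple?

First value: 2, 10, 50, 250, 1250, 6250 → 31250 (×5 each step).
Second value: ×(-2) each step; -2, 4, -8, 16, -32, 64 → -128.
Third value goes 23, 18, 13, 8, 3, -2 → -7 (−5 each step).
Fourth value: -16, -11, -14, -9, -12, -7 → -10 (alternating steps +5, −3, +5, −3, …).
Putting it together: (31250 : -128 : -7 : -10).

(31250 : -128 : -7 : -10)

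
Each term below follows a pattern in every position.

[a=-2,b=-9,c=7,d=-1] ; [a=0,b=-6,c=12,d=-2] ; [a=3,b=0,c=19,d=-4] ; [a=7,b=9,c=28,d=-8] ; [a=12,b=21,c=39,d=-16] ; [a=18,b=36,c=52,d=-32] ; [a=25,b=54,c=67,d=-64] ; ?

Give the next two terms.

A goes -2, 0, 3, 7, 12, 18, 25 → 33 → 42 (differences are 2, 3, 4, … (increasing by 1 each time)).
B goes -9, -6, 0, 9, 21, 36, 54 → 75 → 99 (differences are 3, 6, 9, … (increasing by 3 each time)).
C: differences are 5, 7, 9, … (increasing by 2 each time); 7, 12, 19, 28, 39, 52, 67 → 84 → 103.
D: ×2 each step, so -1, -2, -4, -8, -16, -32, -64 → -128 → -256.
So the next two terms are [a=33,b=75,c=84,d=-128] and [a=42,b=99,c=103,d=-256].

[a=33,b=75,c=84,d=-128], [a=42,b=99,c=103,d=-256]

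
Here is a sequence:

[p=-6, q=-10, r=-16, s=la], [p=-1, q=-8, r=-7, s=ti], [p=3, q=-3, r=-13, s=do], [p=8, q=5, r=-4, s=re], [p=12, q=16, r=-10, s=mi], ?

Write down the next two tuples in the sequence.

[p=17, q=30, r=-1, s=fa], [p=21, q=47, r=-7, s=sol]

P goes -6, -1, 3, 8, 12 → 17 → 21 (alternating steps +5, +4, +5, +4, …).
Q — differences are 2, 5, 8, … (increasing by 3 each time): -10, -8, -3, 5, 16 → 30 → 47.
R: -16, -7, -13, -4, -10 → -1 → -7 (alternating steps +9, −6, +9, −6, …).
S goes la, ti, do, re, mi → fa → sol (runs through the solfège scale do→ti).
So the next two tuples are [p=17, q=30, r=-1, s=fa] and [p=21, q=47, r=-7, s=sol].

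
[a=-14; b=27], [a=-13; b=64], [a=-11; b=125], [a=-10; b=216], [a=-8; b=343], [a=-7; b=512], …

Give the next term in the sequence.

A: -14, -13, -11, -10, -8, -7 → -5 (alternating steps +1, +2, +1, +2, …).
B goes 27, 64, 125, 216, 343, 512 → 729 (perfect cubes: 3³, 4³, 5³, …).
Putting it together: [a=-5; b=729].

[a=-5; b=729]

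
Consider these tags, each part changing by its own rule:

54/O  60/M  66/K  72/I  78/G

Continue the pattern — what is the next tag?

First component: +6 each step, so 54, 60, 66, 72, 78 → 84.
Letter: letters move back 2 places in the alphabet; O, M, K, I, G → E.
Putting it together: 84/E.

84/E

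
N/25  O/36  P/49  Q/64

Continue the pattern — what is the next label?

Letter: letters move forward 1 place in the alphabet; N, O, P, Q → R.
Second component: perfect squares: 5², 6², 7², …, so 25, 36, 49, 64 → 81.
Putting it together: R/81.

R/81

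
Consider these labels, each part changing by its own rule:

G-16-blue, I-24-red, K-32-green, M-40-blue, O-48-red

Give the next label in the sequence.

Letter: letters move forward 2 places in the alphabet, so G, I, K, M, O → Q.
For the second component, +8 each step: 16, 24, 32, 40, 48 → 56.
Colour goes blue, red, green, blue, red → green (repeats blue → red → green).
Putting it together: Q-56-green.

Q-56-green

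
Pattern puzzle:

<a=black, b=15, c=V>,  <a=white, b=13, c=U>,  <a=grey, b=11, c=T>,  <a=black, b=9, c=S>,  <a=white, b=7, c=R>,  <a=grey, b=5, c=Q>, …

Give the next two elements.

<a=black, b=3, c=P>, <a=white, b=1, c=O>

A goes black, white, grey, black, white, grey → black → white (repeats black → white → grey).
For the b, −2 each step: 15, 13, 11, 9, 7, 5 → 3 → 1.
C: letters move back 1 place in the alphabet; V, U, T, S, R, Q → P → O.
Putting the parts together: <a=black, b=3, c=P> and then <a=white, b=1, c=O>.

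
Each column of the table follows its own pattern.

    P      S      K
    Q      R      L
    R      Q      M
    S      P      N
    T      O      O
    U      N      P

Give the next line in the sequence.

First letter goes P, Q, R, S, T, U → V (letters move forward 1 place in the alphabet).
Second letter — letters move back 1 place in the alphabet: S, R, Q, P, O, N → M.
Third letter: K, L, M, N, O, P → Q (letters move forward 1 place in the alphabet).
So the next line is V  M  Q.

V  M  Q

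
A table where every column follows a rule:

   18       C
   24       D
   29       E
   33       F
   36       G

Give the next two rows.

For the first component, differences are 6, 5, 4, … (decreasing by 1 each time): 18, 24, 29, 33, 36 → 38 → 39.
Letter — letters move forward 1 place in the alphabet: C, D, E, F, G → H → I.
Putting the parts together: 38  H and then 39  I.

38  H; 39  I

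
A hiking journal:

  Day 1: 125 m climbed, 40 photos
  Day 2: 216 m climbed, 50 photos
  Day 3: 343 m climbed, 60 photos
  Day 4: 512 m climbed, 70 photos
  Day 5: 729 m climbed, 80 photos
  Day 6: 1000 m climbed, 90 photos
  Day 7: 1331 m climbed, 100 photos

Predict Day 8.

M climbed: perfect cubes: 5³, 6³, 7³, …, so 125, 216, 343, 512, 729, 1000, 1331 → 1728.
Photos: +10 each step; 40, 50, 60, 70, 80, 90, 100 → 110.
Combining the parts gives 1728 m climbed, 110 photos.

1728 m climbed, 110 photos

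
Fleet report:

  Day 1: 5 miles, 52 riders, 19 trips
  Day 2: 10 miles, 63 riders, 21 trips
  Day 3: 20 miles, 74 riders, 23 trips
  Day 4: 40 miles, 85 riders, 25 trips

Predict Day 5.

Miles goes 5, 10, 20, 40 → 80 (×2 each step).
Riders: +11 each step, so 52, 63, 74, 85 → 96.
Trips: +2 each step; 19, 21, 23, 25 → 27.
So the next record is 80 miles, 96 riders, 27 trips.

80 miles, 96 riders, 27 trips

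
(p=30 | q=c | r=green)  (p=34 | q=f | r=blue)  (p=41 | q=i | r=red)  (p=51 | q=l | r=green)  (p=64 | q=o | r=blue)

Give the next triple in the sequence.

(p=80 | q=r | r=red)

P: differences are 4, 7, 10, … (increasing by 3 each time), so 30, 34, 41, 51, 64 → 80.
Q: letters move forward 3 places in the alphabet; c, f, i, l, o → r.
R — repeats green → blue → red: green, blue, red, green, blue → red.
Combining the parts gives (p=80 | q=r | r=red).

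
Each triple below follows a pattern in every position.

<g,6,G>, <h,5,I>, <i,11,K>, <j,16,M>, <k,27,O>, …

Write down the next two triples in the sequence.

<l,43,Q>, <m,70,S>

First letter goes g, h, i, j, k → l → m (letters move forward 1 place in the alphabet).
Second slot: each term is the sum of the two before it, so 6, 5, 11, 16, 27 → 43 → 70.
Second letter: letters move forward 2 places in the alphabet, so G, I, K, M, O → Q → S.
Putting the parts together: <l,43,Q> and then <m,70,S>.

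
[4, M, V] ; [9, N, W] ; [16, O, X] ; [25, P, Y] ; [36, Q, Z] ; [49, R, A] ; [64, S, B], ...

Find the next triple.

First value goes 4, 9, 16, 25, 36, 49, 64 → 81 (perfect squares: 2², 3², 4², …).
First letter: letters move forward 1 place in the alphabet, so M, N, O, P, Q, R, S → T.
For the second letter, letters move forward 1 place in the alphabet, wrapping Z→A: V, W, X, Y, Z, A, B → C.
Combining the parts gives [81, T, C].

[81, T, C]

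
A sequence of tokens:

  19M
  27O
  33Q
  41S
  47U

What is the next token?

55W

First component — alternating steps +8, +6, +8, +6, …: 19, 27, 33, 41, 47 → 55.
Letter goes M, O, Q, S, U → W (letters move forward 2 places in the alphabet).
So the next token is 55W.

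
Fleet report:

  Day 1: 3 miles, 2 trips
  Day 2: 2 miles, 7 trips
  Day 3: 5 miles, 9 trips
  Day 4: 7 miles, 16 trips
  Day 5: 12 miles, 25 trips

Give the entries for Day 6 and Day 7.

19 miles, 41 trips; 31 miles, 66 trips

Miles — each term is the sum of the two before it: 3, 2, 5, 7, 12 → 19 → 31.
Trips: 2, 7, 9, 16, 25 → 41 → 66 (each term is the sum of the two before it).
So the next two rows are 19 miles, 41 trips and 31 miles, 66 trips.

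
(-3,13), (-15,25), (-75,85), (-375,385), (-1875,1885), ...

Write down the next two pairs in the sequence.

(-9375,9385), (-46875,46885)

First part: ×5 each step, so -3, -15, -75, -375, -1875 → -9375 → -46875.
Second part: together with the first part always sums to 10, so 13, 25, 85, 385, 1885 → 9385 → 46885.
So the next two pairs are (-9375,9385) and (-46875,46885).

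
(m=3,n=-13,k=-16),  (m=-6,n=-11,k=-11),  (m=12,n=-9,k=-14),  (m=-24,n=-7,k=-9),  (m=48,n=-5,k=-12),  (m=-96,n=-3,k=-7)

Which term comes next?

M — ×(-2) each step: 3, -6, 12, -24, 48, -96 → 192.
N: -13, -11, -9, -7, -5, -3 → -1 (+2 each step).
K goes -16, -11, -14, -9, -12, -7 → -10 (alternating steps +5, −3, +5, −3, …).
Combining the parts gives (m=192,n=-1,k=-10).

(m=192,n=-1,k=-10)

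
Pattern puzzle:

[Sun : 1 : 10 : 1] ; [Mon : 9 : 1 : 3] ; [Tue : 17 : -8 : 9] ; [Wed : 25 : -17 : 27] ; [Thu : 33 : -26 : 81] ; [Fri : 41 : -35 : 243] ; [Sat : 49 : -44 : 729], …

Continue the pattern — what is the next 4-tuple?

Day: runs through the weekdays Mon→Sun; Sun, Mon, Tue, Wed, Thu, Fri, Sat → Sun.
Second component: 1, 9, 17, 25, 33, 41, 49 → 57 (+8 each step).
Third component: −9 each step, so 10, 1, -8, -17, -26, -35, -44 → -53.
Fourth component: ×3 each step; 1, 3, 9, 27, 81, 243, 729 → 2187.
So the next 4-tuple is [Sun : 57 : -53 : 2187].

[Sun : 57 : -53 : 2187]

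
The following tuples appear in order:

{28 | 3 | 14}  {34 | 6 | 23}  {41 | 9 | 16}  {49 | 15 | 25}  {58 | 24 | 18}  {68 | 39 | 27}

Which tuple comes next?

{79 | 63 | 20}

First slot goes 28, 34, 41, 49, 58, 68 → 79 (differences are 6, 7, 8, … (increasing by 1 each time)).
Second slot: each term is the sum of the two before it; 3, 6, 9, 15, 24, 39 → 63.
For the third slot, alternating steps +9, −7, +9, −7, …: 14, 23, 16, 25, 18, 27 → 20.
Putting it together: {79 | 63 | 20}.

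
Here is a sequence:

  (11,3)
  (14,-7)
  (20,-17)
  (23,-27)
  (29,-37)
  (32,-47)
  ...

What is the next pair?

(38,-57)

First component: 11, 14, 20, 23, 29, 32 → 38 (alternating steps +3, +6, +3, +6, …).
Second component: 3, -7, -17, -27, -37, -47 → -57 (−10 each step).
So the next pair is (38,-57).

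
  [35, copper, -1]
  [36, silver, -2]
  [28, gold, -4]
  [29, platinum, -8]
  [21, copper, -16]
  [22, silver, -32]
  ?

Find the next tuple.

First slot — alternating steps +1, −8, +1, −8, …: 35, 36, 28, 29, 21, 22 → 14.
Metal goes copper, silver, gold, platinum, copper, silver → gold (repeats copper → silver → gold → platinum).
Third slot: ×2 each step, so -1, -2, -4, -8, -16, -32 → -64.
So the next tuple is [14, gold, -64].

[14, gold, -64]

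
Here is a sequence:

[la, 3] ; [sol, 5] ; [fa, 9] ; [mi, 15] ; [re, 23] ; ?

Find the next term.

[do, 33]

Note: runs backward through the solfège scale do→ti, so la, sol, fa, mi, re → do.
Second slot — differences are 2, 4, 6, … (increasing by 2 each time): 3, 5, 9, 15, 23 → 33.
Combining the parts gives [do, 33].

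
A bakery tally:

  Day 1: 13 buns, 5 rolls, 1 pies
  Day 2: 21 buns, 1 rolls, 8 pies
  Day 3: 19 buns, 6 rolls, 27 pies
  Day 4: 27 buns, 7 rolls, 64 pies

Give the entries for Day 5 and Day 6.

Buns — alternating steps +8, −2, +8, −2, …: 13, 21, 19, 27 → 25 → 33.
For the rolls, each term is the sum of the two before it: 5, 1, 6, 7 → 13 → 20.
For the pies, perfect cubes: 1³, 2³, 3³, …: 1, 8, 27, 64 → 125 → 216.
Putting the parts together: 25 buns, 13 rolls, 125 pies and then 33 buns, 20 rolls, 216 pies.

25 buns, 13 rolls, 125 pies; 33 buns, 20 rolls, 216 pies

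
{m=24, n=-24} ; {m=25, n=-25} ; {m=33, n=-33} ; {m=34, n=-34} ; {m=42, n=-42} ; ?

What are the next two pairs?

{m=43, n=-43}, {m=51, n=-51}

M goes 24, 25, 33, 34, 42 → 43 → 51 (alternating steps +1, +8, +1, +8, …).
N — always the negative of the m: -24, -25, -33, -34, -42 → -43 → -51.
Putting the parts together: {m=43, n=-43} and then {m=51, n=-51}.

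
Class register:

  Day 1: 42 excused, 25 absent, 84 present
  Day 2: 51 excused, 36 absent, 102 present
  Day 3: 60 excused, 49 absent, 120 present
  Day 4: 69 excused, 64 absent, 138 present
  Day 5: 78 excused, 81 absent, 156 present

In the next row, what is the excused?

Excused: +9 each step, so 42, 51, 60, 69, 78 → 87.

87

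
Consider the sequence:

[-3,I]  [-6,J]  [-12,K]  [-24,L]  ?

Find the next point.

[-48,M]

First entry: ×2 each step; -3, -6, -12, -24 → -48.
Letter: letters move forward 1 place in the alphabet, so I, J, K, L → M.
So the next point is [-48,M].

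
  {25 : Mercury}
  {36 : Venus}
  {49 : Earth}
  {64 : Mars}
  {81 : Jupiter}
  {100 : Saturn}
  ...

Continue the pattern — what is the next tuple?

{121 : Uranus}

First slot: perfect squares: 5², 6², 7², …; 25, 36, 49, 64, 81, 100 → 121.
Planet goes Mercury, Venus, Earth, Mars, Jupiter, Saturn → Uranus (runs through the planets Mercury→Neptune).
Combining the parts gives {121 : Uranus}.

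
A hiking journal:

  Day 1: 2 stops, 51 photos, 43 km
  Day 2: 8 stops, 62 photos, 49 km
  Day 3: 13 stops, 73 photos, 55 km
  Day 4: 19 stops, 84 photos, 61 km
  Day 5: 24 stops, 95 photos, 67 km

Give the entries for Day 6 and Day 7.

For the stops, alternating steps +6, +5, +6, +5, …: 2, 8, 13, 19, 24 → 30 → 35.
Photos goes 51, 62, 73, 84, 95 → 106 → 117 (+11 each step).
Km: +6 each step, so 43, 49, 55, 61, 67 → 73 → 79.
Putting the parts together: 30 stops, 106 photos, 73 km and then 35 stops, 117 photos, 79 km.

30 stops, 106 photos, 73 km; 35 stops, 117 photos, 79 km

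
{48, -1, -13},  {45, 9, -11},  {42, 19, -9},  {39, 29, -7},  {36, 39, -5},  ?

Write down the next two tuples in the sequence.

{33, 49, -3}, {30, 59, -1}

First component: 48, 45, 42, 39, 36 → 33 → 30 (−3 each step).
For the second component, +10 each step: -1, 9, 19, 29, 39 → 49 → 59.
For the third component, +2 each step: -13, -11, -9, -7, -5 → -3 → -1.
Putting the parts together: {33, 49, -3} and then {30, 59, -1}.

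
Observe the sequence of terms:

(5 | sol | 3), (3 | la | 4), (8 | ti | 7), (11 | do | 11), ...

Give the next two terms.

First entry: 5, 3, 8, 11 → 19 → 30 (each term is the sum of the two before it).
Note: sol, la, ti, do → re → mi (runs through the solfège scale do→ti).
Third entry goes 3, 4, 7, 11 → 18 → 29 (each term is the sum of the two before it).
So the next two terms are (19 | re | 18) and (30 | mi | 29).

(19 | re | 18), (30 | mi | 29)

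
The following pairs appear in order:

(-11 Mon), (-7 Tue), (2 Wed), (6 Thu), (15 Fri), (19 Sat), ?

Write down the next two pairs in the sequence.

(28 Sun), (32 Mon)

First component goes -11, -7, 2, 6, 15, 19 → 28 → 32 (alternating steps +4, +9, +4, +9, …).
For the day, runs through the weekdays Mon→Sun: Mon, Tue, Wed, Thu, Fri, Sat → Sun → Mon.
So the next two pairs are (28 Sun) and (32 Mon).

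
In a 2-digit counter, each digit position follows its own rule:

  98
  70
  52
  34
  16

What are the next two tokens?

98, 70

For the first digit, −2 each step, mod 10: 9, 7, 5, 3, 1 → 9 → 7.
Second digit: +2 each step, mod 10, so 8, 0, 2, 4, 6 → 8 → 0.
Putting the parts together: 98 and then 70.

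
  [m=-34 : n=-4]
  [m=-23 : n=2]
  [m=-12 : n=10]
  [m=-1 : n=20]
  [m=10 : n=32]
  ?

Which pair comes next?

[m=21 : n=46]

M: +11 each step; -34, -23, -12, -1, 10 → 21.
N goes -4, 2, 10, 20, 32 → 46 (differences are 6, 8, 10, … (increasing by 2 each time)).
So the next pair is [m=21 : n=46].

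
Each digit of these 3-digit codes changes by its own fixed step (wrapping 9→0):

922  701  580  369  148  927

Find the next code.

First digit goes 9, 7, 5, 3, 1, 9 → 7 (−2 each step, mod 10).
Second digit — −2 each step, mod 10: 2, 0, 8, 6, 4, 2 → 0.
Third digit: 2, 1, 0, 9, 8, 7 → 6 (−1 each step, mod 10).
Combining the parts gives 706.

706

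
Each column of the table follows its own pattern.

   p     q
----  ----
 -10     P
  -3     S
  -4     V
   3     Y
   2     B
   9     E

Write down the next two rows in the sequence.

Column p goes -10, -3, -4, 3, 2, 9 → 8 → 15 (alternating steps +7, −1, +7, −1, …).
Column q: letters move forward 3 places in the alphabet, wrapping Z→A; P, S, V, Y, B, E → H → K.
Putting the parts together: 8  H and then 15  K.

8  H; 15  K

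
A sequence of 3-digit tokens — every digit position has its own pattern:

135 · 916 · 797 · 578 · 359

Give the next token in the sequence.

130

First digit goes 1, 9, 7, 5, 3 → 1 (−2 each step, mod 10).
Second digit — −2 each step, mod 10: 3, 1, 9, 7, 5 → 3.
Third digit: +1 each step, mod 10, so 5, 6, 7, 8, 9 → 0.
Putting it together: 130.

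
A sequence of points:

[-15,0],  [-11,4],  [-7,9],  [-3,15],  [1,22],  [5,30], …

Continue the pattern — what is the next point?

For the first value, +4 each step: -15, -11, -7, -3, 1, 5 → 9.
Second value: 0, 4, 9, 15, 22, 30 → 39 (differences are 4, 5, 6, … (increasing by 1 each time)).
Putting it together: [9,39].

[9,39]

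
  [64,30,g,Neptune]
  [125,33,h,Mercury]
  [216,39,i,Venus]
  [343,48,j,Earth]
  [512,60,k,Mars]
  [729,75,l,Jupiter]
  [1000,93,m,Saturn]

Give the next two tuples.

[1331,114,n,Uranus], [1728,138,o,Neptune]

First entry: perfect cubes: 4³, 5³, 6³, …, so 64, 125, 216, 343, 512, 729, 1000 → 1331 → 1728.
For the second entry, differences are 3, 6, 9, … (increasing by 3 each time): 30, 33, 39, 48, 60, 75, 93 → 114 → 138.
Letter goes g, h, i, j, k, l, m → n → o (letters move forward 1 place in the alphabet).
Planet goes Neptune, Mercury, Venus, Earth, Mars, Jupiter, Saturn → Uranus → Neptune (runs through the planets Mercury→Neptune).
So the next two tuples are [1331,114,n,Uranus] and [1728,138,o,Neptune].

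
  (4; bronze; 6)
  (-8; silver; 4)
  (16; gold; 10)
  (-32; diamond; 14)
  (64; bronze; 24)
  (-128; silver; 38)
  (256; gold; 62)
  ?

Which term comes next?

For the first component, ×(-2) each step: 4, -8, 16, -32, 64, -128, 256 → -512.
For the rank, repeats bronze → silver → gold → diamond: bronze, silver, gold, diamond, bronze, silver, gold → diamond.
Third component goes 6, 4, 10, 14, 24, 38, 62 → 100 (each term is the sum of the two before it).
Putting it together: (-512; diamond; 100).

(-512; diamond; 100)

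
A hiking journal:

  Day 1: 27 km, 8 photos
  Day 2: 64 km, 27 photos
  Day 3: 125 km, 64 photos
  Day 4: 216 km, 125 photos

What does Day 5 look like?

For the km, perfect cubes: 3³, 4³, 5³, …: 27, 64, 125, 216 → 343.
Photos: 8, 27, 64, 125 → 216 (perfect cubes: 2³, 3³, 4³, …).
Putting it together: 343 km, 216 photos.

343 km, 216 photos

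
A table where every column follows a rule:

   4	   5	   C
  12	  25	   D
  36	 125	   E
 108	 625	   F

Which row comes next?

First component: 4, 12, 36, 108 → 324 (×3 each step).
For the second component, ×5 each step: 5, 25, 125, 625 → 3125.
Letter goes C, D, E, F → G (letters move forward 1 place in the alphabet).
Combining the parts gives 324  3125  G.

324  3125  G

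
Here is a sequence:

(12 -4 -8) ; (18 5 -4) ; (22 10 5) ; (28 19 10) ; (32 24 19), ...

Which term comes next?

For the first slot, alternating steps +6, +4, +6, +4, …: 12, 18, 22, 28, 32 → 38.
Second slot — alternating steps +9, +5, +9, +5, …: -4, 5, 10, 19, 24 → 33.
Third slot goes -8, -4, 5, 10, 19 → 24 (always the previous value of the second slot).
Combining the parts gives (38 33 24).

(38 33 24)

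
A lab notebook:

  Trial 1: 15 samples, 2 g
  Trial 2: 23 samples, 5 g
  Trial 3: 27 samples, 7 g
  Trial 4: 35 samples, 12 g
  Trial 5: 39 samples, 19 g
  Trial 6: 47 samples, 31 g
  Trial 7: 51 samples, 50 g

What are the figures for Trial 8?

59 samples, 81 g

Samples: alternating steps +8, +4, +8, +4, …, so 15, 23, 27, 35, 39, 47, 51 → 59.
G: 2, 5, 7, 12, 19, 31, 50 → 81 (each term is the sum of the two before it).
Combining the parts gives 59 samples, 81 g.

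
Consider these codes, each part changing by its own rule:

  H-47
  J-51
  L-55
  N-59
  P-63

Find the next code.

R-67

Letter: H, J, L, N, P → R (letters move forward 2 places in the alphabet).
Second component goes 47, 51, 55, 59, 63 → 67 (+4 each step).
Putting it together: R-67.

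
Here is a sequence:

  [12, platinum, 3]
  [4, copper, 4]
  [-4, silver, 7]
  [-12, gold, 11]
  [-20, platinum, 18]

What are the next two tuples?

[-28, copper, 29], [-36, silver, 47]

First component goes 12, 4, -4, -12, -20 → -28 → -36 (−8 each step).
Metal: repeats platinum → copper → silver → gold, so platinum, copper, silver, gold, platinum → copper → silver.
For the third component, each term is the sum of the two before it: 3, 4, 7, 11, 18 → 29 → 47.
So the next two tuples are [-28, copper, 29] and [-36, silver, 47].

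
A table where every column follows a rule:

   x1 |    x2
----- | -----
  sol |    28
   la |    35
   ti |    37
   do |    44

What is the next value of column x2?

46

Column x1 — runs through the solfège scale do→ti: sol, la, ti, do → re.
Column x2 — alternating steps +7, +2, +7, +2, …: 28, 35, 37, 44 → 46.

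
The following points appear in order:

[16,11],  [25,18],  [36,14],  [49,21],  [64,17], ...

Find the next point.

First entry — perfect squares: 4², 5², 6², …: 16, 25, 36, 49, 64 → 81.
Second entry goes 11, 18, 14, 21, 17 → 24 (alternating steps +7, −4, +7, −4, …).
Combining the parts gives [81,24].

[81,24]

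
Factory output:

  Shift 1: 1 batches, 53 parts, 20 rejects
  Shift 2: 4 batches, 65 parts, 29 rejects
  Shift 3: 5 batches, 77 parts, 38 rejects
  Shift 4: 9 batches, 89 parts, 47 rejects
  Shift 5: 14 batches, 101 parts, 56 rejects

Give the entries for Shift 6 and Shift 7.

For the batches, each term is the sum of the two before it: 1, 4, 5, 9, 14 → 23 → 37.
Parts: +12 each step, so 53, 65, 77, 89, 101 → 113 → 125.
Rejects: +9 each step, so 20, 29, 38, 47, 56 → 65 → 74.
Putting the parts together: 23 batches, 113 parts, 65 rejects and then 37 batches, 125 parts, 74 rejects.

23 batches, 113 parts, 65 rejects; 37 batches, 125 parts, 74 rejects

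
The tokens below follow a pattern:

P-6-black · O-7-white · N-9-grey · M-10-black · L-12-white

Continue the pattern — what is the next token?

Letter: P, O, N, M, L → K (letters move back 1 place in the alphabet).
Second component: 6, 7, 9, 10, 12 → 13 (alternating steps +1, +2, +1, +2, …).
Shade: repeats black → white → grey; black, white, grey, black, white → grey.
So the next token is K-13-grey.

K-13-grey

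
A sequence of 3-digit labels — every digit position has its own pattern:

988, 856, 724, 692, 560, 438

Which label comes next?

First digit — −1 each step, mod 10: 9, 8, 7, 6, 5, 4 → 3.
Second digit: 8, 5, 2, 9, 6, 3 → 0 (−3 each step, mod 10).
Third digit: −2 each step, mod 10, so 8, 6, 4, 2, 0, 8 → 6.
Putting it together: 306.

306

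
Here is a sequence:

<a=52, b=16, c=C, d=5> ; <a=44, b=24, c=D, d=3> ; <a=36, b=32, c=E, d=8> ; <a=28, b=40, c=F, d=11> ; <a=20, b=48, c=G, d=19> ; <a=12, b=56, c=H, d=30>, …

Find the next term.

<a=4, b=64, c=I, d=49>

A: 52, 44, 36, 28, 20, 12 → 4 (−8 each step).
B goes 16, 24, 32, 40, 48, 56 → 64 (+8 each step).
C: letters move forward 1 place in the alphabet, so C, D, E, F, G, H → I.
For the d, each term is the sum of the two before it: 5, 3, 8, 11, 19, 30 → 49.
So the next term is <a=4, b=64, c=I, d=49>.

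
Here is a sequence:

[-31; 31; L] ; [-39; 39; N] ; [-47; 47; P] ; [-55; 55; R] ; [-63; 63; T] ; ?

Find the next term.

[-71; 71; V]

First slot: −8 each step; -31, -39, -47, -55, -63 → -71.
Second slot: together with the first slot always sums to 0, so 31, 39, 47, 55, 63 → 71.
Letter — letters move forward 2 places in the alphabet: L, N, P, R, T → V.
So the next term is [-71; 71; V].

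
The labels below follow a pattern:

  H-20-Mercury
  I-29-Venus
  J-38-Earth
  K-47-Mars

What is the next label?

L-56-Jupiter

Letter goes H, I, J, K → L (letters move forward 1 place in the alphabet).
Second component goes 20, 29, 38, 47 → 56 (+9 each step).
Planet: runs through the planets Mercury→Neptune; Mercury, Venus, Earth, Mars → Jupiter.
So the next label is L-56-Jupiter.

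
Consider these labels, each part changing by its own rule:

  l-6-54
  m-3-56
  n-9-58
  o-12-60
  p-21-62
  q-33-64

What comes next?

Letter goes l, m, n, o, p, q → r (letters move forward 1 place in the alphabet).
Second component: each term is the sum of the two before it, so 6, 3, 9, 12, 21, 33 → 54.
Third component: 54, 56, 58, 60, 62, 64 → 66 (+2 each step).
So the next label is r-54-66.

r-54-66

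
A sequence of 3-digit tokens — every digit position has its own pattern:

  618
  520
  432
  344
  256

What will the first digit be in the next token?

1

First digit: −1 each step, mod 10; 6, 5, 4, 3, 2 → 1.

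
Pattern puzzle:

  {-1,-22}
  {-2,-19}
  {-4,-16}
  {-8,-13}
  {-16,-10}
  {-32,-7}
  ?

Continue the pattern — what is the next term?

First slot: ×2 each step; -1, -2, -4, -8, -16, -32 → -64.
For the second slot, +3 each step: -22, -19, -16, -13, -10, -7 → -4.
So the next term is {-64,-4}.

{-64,-4}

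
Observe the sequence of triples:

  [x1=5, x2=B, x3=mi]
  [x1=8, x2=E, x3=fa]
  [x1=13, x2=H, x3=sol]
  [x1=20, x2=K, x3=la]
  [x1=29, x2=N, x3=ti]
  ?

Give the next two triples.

[x1=40, x2=Q, x3=do], [x1=53, x2=T, x3=re]

X1: differences are 3, 5, 7, … (increasing by 2 each time), so 5, 8, 13, 20, 29 → 40 → 53.
X2: letters move forward 3 places in the alphabet; B, E, H, K, N → Q → T.
X3: runs through the solfège scale do→ti, so mi, fa, sol, la, ti → do → re.
Putting the parts together: [x1=40, x2=Q, x3=do] and then [x1=53, x2=T, x3=re].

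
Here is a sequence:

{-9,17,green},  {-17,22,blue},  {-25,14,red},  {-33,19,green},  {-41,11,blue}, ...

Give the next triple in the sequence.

{-49,16,red}

For the first coordinate, −8 each step: -9, -17, -25, -33, -41 → -49.
Second coordinate: alternating steps +5, −8, +5, −8, …; 17, 22, 14, 19, 11 → 16.
Colour: repeats green → blue → red; green, blue, red, green, blue → red.
Combining the parts gives {-49,16,red}.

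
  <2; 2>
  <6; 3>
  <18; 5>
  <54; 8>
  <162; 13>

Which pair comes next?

First slot — ×3 each step: 2, 6, 18, 54, 162 → 486.
Second slot — each term is the sum of the two before it: 2, 3, 5, 8, 13 → 21.
So the next pair is <486; 21>.

<486; 21>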